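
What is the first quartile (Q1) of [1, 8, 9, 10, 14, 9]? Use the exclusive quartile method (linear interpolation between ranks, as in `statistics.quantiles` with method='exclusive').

6.25

Step 1: Sort the data: [1, 8, 9, 9, 10, 14]
Step 2: n = 6
Step 3: Using the exclusive quartile method:
  Q1 = 6.25
  Q2 (median) = 9
  Q3 = 11
  IQR = Q3 - Q1 = 11 - 6.25 = 4.75
Step 4: Q1 = 6.25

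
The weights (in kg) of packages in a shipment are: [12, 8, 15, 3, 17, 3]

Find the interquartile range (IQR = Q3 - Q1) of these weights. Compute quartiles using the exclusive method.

12.5

Step 1: Sort the data: [3, 3, 8, 12, 15, 17]
Step 2: n = 6
Step 3: Using the exclusive quartile method:
  Q1 = 3
  Q2 (median) = 10
  Q3 = 15.5
  IQR = Q3 - Q1 = 15.5 - 3 = 12.5
Step 4: IQR = 12.5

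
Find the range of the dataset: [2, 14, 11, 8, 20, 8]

18

Step 1: Identify the maximum value: max = 20
Step 2: Identify the minimum value: min = 2
Step 3: Range = max - min = 20 - 2 = 18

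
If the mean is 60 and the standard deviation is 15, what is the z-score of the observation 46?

-0.9333

Step 1: Recall the z-score formula: z = (x - mu) / sigma
Step 2: Substitute values: z = (46 - 60) / 15
Step 3: z = -14 / 15 = -0.9333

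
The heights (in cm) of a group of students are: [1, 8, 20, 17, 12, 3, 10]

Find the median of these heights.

10

Step 1: Sort the data in ascending order: [1, 3, 8, 10, 12, 17, 20]
Step 2: The number of values is n = 7.
Step 3: Since n is odd, the median is the middle value at position 4: 10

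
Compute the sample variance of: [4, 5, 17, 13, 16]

37.5

Step 1: Compute the mean: (4 + 5 + 17 + 13 + 16) / 5 = 11
Step 2: Compute squared deviations from the mean:
  (4 - 11)^2 = 49
  (5 - 11)^2 = 36
  (17 - 11)^2 = 36
  (13 - 11)^2 = 4
  (16 - 11)^2 = 25
Step 3: Sum of squared deviations = 150
Step 4: Sample variance = 150 / 4 = 37.5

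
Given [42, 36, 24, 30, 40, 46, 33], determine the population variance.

48.6939

Step 1: Compute the mean: (42 + 36 + 24 + 30 + 40 + 46 + 33) / 7 = 35.8571
Step 2: Compute squared deviations from the mean:
  (42 - 35.8571)^2 = 37.7347
  (36 - 35.8571)^2 = 0.0204
  (24 - 35.8571)^2 = 140.5918
  (30 - 35.8571)^2 = 34.3061
  (40 - 35.8571)^2 = 17.1633
  (46 - 35.8571)^2 = 102.8776
  (33 - 35.8571)^2 = 8.1633
Step 3: Sum of squared deviations = 340.8571
Step 4: Population variance = 340.8571 / 7 = 48.6939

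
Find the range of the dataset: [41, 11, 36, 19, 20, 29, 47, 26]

36

Step 1: Identify the maximum value: max = 47
Step 2: Identify the minimum value: min = 11
Step 3: Range = max - min = 47 - 11 = 36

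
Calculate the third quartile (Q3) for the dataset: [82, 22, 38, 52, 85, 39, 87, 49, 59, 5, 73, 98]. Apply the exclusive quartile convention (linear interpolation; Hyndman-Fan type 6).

84.25

Step 1: Sort the data: [5, 22, 38, 39, 49, 52, 59, 73, 82, 85, 87, 98]
Step 2: n = 12
Step 3: Using the exclusive quartile method:
  Q1 = 38.25
  Q2 (median) = 55.5
  Q3 = 84.25
  IQR = Q3 - Q1 = 84.25 - 38.25 = 46
Step 4: Q3 = 84.25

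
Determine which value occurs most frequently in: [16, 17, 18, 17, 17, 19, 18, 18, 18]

18

Step 1: Count the frequency of each value:
  16: appears 1 time(s)
  17: appears 3 time(s)
  18: appears 4 time(s)
  19: appears 1 time(s)
Step 2: The value 18 appears most frequently (4 times).
Step 3: Mode = 18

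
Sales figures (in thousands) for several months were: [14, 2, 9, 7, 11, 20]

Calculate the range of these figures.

18

Step 1: Identify the maximum value: max = 20
Step 2: Identify the minimum value: min = 2
Step 3: Range = max - min = 20 - 2 = 18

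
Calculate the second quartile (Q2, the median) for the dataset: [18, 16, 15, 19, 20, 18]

18

Step 1: Sort the data: [15, 16, 18, 18, 19, 20]
Step 2: n = 6
Step 3: Q2 is the median. Since n is even, it is the average of the values at positions 3 and 4:
  Q2 = (18 + 18) / 2 = 18
Step 4: Q2 = 18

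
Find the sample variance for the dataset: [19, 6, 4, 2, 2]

50.8

Step 1: Compute the mean: (19 + 6 + 4 + 2 + 2) / 5 = 6.6
Step 2: Compute squared deviations from the mean:
  (19 - 6.6)^2 = 153.76
  (6 - 6.6)^2 = 0.36
  (4 - 6.6)^2 = 6.76
  (2 - 6.6)^2 = 21.16
  (2 - 6.6)^2 = 21.16
Step 3: Sum of squared deviations = 203.2
Step 4: Sample variance = 203.2 / 4 = 50.8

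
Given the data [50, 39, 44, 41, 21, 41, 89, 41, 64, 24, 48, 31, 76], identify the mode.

41

Step 1: Count the frequency of each value:
  21: appears 1 time(s)
  24: appears 1 time(s)
  31: appears 1 time(s)
  39: appears 1 time(s)
  41: appears 3 time(s)
  44: appears 1 time(s)
  48: appears 1 time(s)
  50: appears 1 time(s)
  64: appears 1 time(s)
  76: appears 1 time(s)
  89: appears 1 time(s)
Step 2: The value 41 appears most frequently (3 times).
Step 3: Mode = 41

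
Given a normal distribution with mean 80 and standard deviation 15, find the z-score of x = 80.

0

Step 1: Recall the z-score formula: z = (x - mu) / sigma
Step 2: Substitute values: z = (80 - 80) / 15
Step 3: z = 0 / 15 = 0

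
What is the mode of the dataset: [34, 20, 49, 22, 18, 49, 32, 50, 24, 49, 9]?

49

Step 1: Count the frequency of each value:
  9: appears 1 time(s)
  18: appears 1 time(s)
  20: appears 1 time(s)
  22: appears 1 time(s)
  24: appears 1 time(s)
  32: appears 1 time(s)
  34: appears 1 time(s)
  49: appears 3 time(s)
  50: appears 1 time(s)
Step 2: The value 49 appears most frequently (3 times).
Step 3: Mode = 49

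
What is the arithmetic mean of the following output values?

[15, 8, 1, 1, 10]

7

Step 1: Sum all values: 15 + 8 + 1 + 1 + 10 = 35
Step 2: Count the number of values: n = 5
Step 3: Mean = sum / n = 35 / 5 = 7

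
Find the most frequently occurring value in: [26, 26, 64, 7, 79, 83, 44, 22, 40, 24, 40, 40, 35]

40

Step 1: Count the frequency of each value:
  7: appears 1 time(s)
  22: appears 1 time(s)
  24: appears 1 time(s)
  26: appears 2 time(s)
  35: appears 1 time(s)
  40: appears 3 time(s)
  44: appears 1 time(s)
  64: appears 1 time(s)
  79: appears 1 time(s)
  83: appears 1 time(s)
Step 2: The value 40 appears most frequently (3 times).
Step 3: Mode = 40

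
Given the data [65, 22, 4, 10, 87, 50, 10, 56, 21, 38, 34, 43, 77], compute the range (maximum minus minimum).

83

Step 1: Identify the maximum value: max = 87
Step 2: Identify the minimum value: min = 4
Step 3: Range = max - min = 87 - 4 = 83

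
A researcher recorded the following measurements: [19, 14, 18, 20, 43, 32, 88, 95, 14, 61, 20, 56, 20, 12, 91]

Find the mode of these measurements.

20

Step 1: Count the frequency of each value:
  12: appears 1 time(s)
  14: appears 2 time(s)
  18: appears 1 time(s)
  19: appears 1 time(s)
  20: appears 3 time(s)
  32: appears 1 time(s)
  43: appears 1 time(s)
  56: appears 1 time(s)
  61: appears 1 time(s)
  88: appears 1 time(s)
  91: appears 1 time(s)
  95: appears 1 time(s)
Step 2: The value 20 appears most frequently (3 times).
Step 3: Mode = 20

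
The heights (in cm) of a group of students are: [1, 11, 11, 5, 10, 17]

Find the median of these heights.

10.5

Step 1: Sort the data in ascending order: [1, 5, 10, 11, 11, 17]
Step 2: The number of values is n = 6.
Step 3: Since n is even, the median is the average of positions 3 and 4:
  Median = (10 + 11) / 2 = 10.5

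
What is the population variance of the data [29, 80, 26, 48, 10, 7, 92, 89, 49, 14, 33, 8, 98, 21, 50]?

969.04

Step 1: Compute the mean: (29 + 80 + 26 + 48 + 10 + 7 + 92 + 89 + 49 + 14 + 33 + 8 + 98 + 21 + 50) / 15 = 43.6
Step 2: Compute squared deviations from the mean:
  (29 - 43.6)^2 = 213.16
  (80 - 43.6)^2 = 1324.96
  (26 - 43.6)^2 = 309.76
  (48 - 43.6)^2 = 19.36
  (10 - 43.6)^2 = 1128.96
  (7 - 43.6)^2 = 1339.56
  (92 - 43.6)^2 = 2342.56
  (89 - 43.6)^2 = 2061.16
  (49 - 43.6)^2 = 29.16
  (14 - 43.6)^2 = 876.16
  (33 - 43.6)^2 = 112.36
  (8 - 43.6)^2 = 1267.36
  (98 - 43.6)^2 = 2959.36
  (21 - 43.6)^2 = 510.76
  (50 - 43.6)^2 = 40.96
Step 3: Sum of squared deviations = 14535.6
Step 4: Population variance = 14535.6 / 15 = 969.04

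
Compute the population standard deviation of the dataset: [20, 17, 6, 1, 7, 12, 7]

6.1875

Step 1: Compute the mean: 10
Step 2: Sum of squared deviations from the mean: 268
Step 3: Population variance = 268 / 7 = 38.2857
Step 4: Standard deviation = sqrt(38.2857) = 6.1875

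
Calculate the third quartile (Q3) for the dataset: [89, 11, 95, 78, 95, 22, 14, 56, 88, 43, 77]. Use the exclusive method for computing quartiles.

89

Step 1: Sort the data: [11, 14, 22, 43, 56, 77, 78, 88, 89, 95, 95]
Step 2: n = 11
Step 3: Using the exclusive quartile method:
  Q1 = 22
  Q2 (median) = 77
  Q3 = 89
  IQR = Q3 - Q1 = 89 - 22 = 67
Step 4: Q3 = 89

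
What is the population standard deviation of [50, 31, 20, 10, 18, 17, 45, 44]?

14.2823

Step 1: Compute the mean: 29.375
Step 2: Sum of squared deviations from the mean: 1631.875
Step 3: Population variance = 1631.875 / 8 = 203.9844
Step 4: Standard deviation = sqrt(203.9844) = 14.2823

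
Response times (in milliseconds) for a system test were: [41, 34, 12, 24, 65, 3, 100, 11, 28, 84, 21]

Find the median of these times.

28

Step 1: Sort the data in ascending order: [3, 11, 12, 21, 24, 28, 34, 41, 65, 84, 100]
Step 2: The number of values is n = 11.
Step 3: Since n is odd, the median is the middle value at position 6: 28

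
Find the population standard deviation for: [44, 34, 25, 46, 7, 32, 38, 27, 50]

12.3738

Step 1: Compute the mean: 33.6667
Step 2: Sum of squared deviations from the mean: 1378
Step 3: Population variance = 1378 / 9 = 153.1111
Step 4: Standard deviation = sqrt(153.1111) = 12.3738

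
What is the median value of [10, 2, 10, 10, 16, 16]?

10

Step 1: Sort the data in ascending order: [2, 10, 10, 10, 16, 16]
Step 2: The number of values is n = 6.
Step 3: Since n is even, the median is the average of positions 3 and 4:
  Median = (10 + 10) / 2 = 10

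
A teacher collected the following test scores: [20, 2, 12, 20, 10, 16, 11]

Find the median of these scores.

12

Step 1: Sort the data in ascending order: [2, 10, 11, 12, 16, 20, 20]
Step 2: The number of values is n = 7.
Step 3: Since n is odd, the median is the middle value at position 4: 12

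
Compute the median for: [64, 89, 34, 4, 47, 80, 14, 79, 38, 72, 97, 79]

68

Step 1: Sort the data in ascending order: [4, 14, 34, 38, 47, 64, 72, 79, 79, 80, 89, 97]
Step 2: The number of values is n = 12.
Step 3: Since n is even, the median is the average of positions 6 and 7:
  Median = (64 + 72) / 2 = 68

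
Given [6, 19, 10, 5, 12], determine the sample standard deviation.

5.5946

Step 1: Compute the mean: 10.4
Step 2: Sum of squared deviations from the mean: 125.2
Step 3: Sample variance = 125.2 / 4 = 31.3
Step 4: Standard deviation = sqrt(31.3) = 5.5946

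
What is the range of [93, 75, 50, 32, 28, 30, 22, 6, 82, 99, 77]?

93

Step 1: Identify the maximum value: max = 99
Step 2: Identify the minimum value: min = 6
Step 3: Range = max - min = 99 - 6 = 93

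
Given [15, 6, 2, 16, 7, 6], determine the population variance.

25.8889

Step 1: Compute the mean: (15 + 6 + 2 + 16 + 7 + 6) / 6 = 8.6667
Step 2: Compute squared deviations from the mean:
  (15 - 8.6667)^2 = 40.1111
  (6 - 8.6667)^2 = 7.1111
  (2 - 8.6667)^2 = 44.4444
  (16 - 8.6667)^2 = 53.7778
  (7 - 8.6667)^2 = 2.7778
  (6 - 8.6667)^2 = 7.1111
Step 3: Sum of squared deviations = 155.3333
Step 4: Population variance = 155.3333 / 6 = 25.8889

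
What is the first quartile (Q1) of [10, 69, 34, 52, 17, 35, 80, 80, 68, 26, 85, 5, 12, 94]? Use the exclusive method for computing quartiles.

15.75

Step 1: Sort the data: [5, 10, 12, 17, 26, 34, 35, 52, 68, 69, 80, 80, 85, 94]
Step 2: n = 14
Step 3: Using the exclusive quartile method:
  Q1 = 15.75
  Q2 (median) = 43.5
  Q3 = 80
  IQR = Q3 - Q1 = 80 - 15.75 = 64.25
Step 4: Q1 = 15.75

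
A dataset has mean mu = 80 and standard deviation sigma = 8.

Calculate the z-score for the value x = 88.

1

Step 1: Recall the z-score formula: z = (x - mu) / sigma
Step 2: Substitute values: z = (88 - 80) / 8
Step 3: z = 8 / 8 = 1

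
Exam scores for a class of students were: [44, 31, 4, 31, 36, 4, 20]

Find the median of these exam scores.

31

Step 1: Sort the data in ascending order: [4, 4, 20, 31, 31, 36, 44]
Step 2: The number of values is n = 7.
Step 3: Since n is odd, the median is the middle value at position 4: 31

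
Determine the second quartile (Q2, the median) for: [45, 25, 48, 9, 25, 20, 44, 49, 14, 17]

25

Step 1: Sort the data: [9, 14, 17, 20, 25, 25, 44, 45, 48, 49]
Step 2: n = 10
Step 3: Q2 is the median. Since n is even, it is the average of the values at positions 5 and 6:
  Q2 = (25 + 25) / 2 = 25
Step 4: Q2 = 25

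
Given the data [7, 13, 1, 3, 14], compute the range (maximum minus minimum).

13

Step 1: Identify the maximum value: max = 14
Step 2: Identify the minimum value: min = 1
Step 3: Range = max - min = 14 - 1 = 13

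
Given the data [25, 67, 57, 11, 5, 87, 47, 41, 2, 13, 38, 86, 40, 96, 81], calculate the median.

41

Step 1: Sort the data in ascending order: [2, 5, 11, 13, 25, 38, 40, 41, 47, 57, 67, 81, 86, 87, 96]
Step 2: The number of values is n = 15.
Step 3: Since n is odd, the median is the middle value at position 8: 41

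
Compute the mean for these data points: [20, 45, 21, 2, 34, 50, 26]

28.2857

Step 1: Sum all values: 20 + 45 + 21 + 2 + 34 + 50 + 26 = 198
Step 2: Count the number of values: n = 7
Step 3: Mean = sum / n = 198 / 7 = 28.2857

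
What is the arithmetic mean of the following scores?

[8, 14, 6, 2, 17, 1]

8

Step 1: Sum all values: 8 + 14 + 6 + 2 + 17 + 1 = 48
Step 2: Count the number of values: n = 6
Step 3: Mean = sum / n = 48 / 6 = 8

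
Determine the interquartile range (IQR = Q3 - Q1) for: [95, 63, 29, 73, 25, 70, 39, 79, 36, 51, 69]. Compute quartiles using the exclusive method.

37

Step 1: Sort the data: [25, 29, 36, 39, 51, 63, 69, 70, 73, 79, 95]
Step 2: n = 11
Step 3: Using the exclusive quartile method:
  Q1 = 36
  Q2 (median) = 63
  Q3 = 73
  IQR = Q3 - Q1 = 73 - 36 = 37
Step 4: IQR = 37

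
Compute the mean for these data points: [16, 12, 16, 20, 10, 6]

13.3333

Step 1: Sum all values: 16 + 12 + 16 + 20 + 10 + 6 = 80
Step 2: Count the number of values: n = 6
Step 3: Mean = sum / n = 80 / 6 = 13.3333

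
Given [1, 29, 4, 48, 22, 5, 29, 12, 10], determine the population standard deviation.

14.5738

Step 1: Compute the mean: 17.7778
Step 2: Sum of squared deviations from the mean: 1911.5556
Step 3: Population variance = 1911.5556 / 9 = 212.3951
Step 4: Standard deviation = sqrt(212.3951) = 14.5738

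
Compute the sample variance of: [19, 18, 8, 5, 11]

37.7

Step 1: Compute the mean: (19 + 18 + 8 + 5 + 11) / 5 = 12.2
Step 2: Compute squared deviations from the mean:
  (19 - 12.2)^2 = 46.24
  (18 - 12.2)^2 = 33.64
  (8 - 12.2)^2 = 17.64
  (5 - 12.2)^2 = 51.84
  (11 - 12.2)^2 = 1.44
Step 3: Sum of squared deviations = 150.8
Step 4: Sample variance = 150.8 / 4 = 37.7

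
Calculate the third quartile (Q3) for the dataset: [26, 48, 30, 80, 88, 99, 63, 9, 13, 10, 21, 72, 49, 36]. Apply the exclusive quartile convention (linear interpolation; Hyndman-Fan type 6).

74

Step 1: Sort the data: [9, 10, 13, 21, 26, 30, 36, 48, 49, 63, 72, 80, 88, 99]
Step 2: n = 14
Step 3: Using the exclusive quartile method:
  Q1 = 19
  Q2 (median) = 42
  Q3 = 74
  IQR = Q3 - Q1 = 74 - 19 = 55
Step 4: Q3 = 74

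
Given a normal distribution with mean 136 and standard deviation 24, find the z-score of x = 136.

0

Step 1: Recall the z-score formula: z = (x - mu) / sigma
Step 2: Substitute values: z = (136 - 136) / 24
Step 3: z = 0 / 24 = 0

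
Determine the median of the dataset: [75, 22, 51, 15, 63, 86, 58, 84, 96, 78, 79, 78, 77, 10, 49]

75

Step 1: Sort the data in ascending order: [10, 15, 22, 49, 51, 58, 63, 75, 77, 78, 78, 79, 84, 86, 96]
Step 2: The number of values is n = 15.
Step 3: Since n is odd, the median is the middle value at position 8: 75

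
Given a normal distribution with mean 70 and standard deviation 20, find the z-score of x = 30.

-2

Step 1: Recall the z-score formula: z = (x - mu) / sigma
Step 2: Substitute values: z = (30 - 70) / 20
Step 3: z = -40 / 20 = -2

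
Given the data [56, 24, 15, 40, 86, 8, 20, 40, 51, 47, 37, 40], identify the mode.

40

Step 1: Count the frequency of each value:
  8: appears 1 time(s)
  15: appears 1 time(s)
  20: appears 1 time(s)
  24: appears 1 time(s)
  37: appears 1 time(s)
  40: appears 3 time(s)
  47: appears 1 time(s)
  51: appears 1 time(s)
  56: appears 1 time(s)
  86: appears 1 time(s)
Step 2: The value 40 appears most frequently (3 times).
Step 3: Mode = 40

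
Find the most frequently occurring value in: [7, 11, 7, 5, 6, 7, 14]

7

Step 1: Count the frequency of each value:
  5: appears 1 time(s)
  6: appears 1 time(s)
  7: appears 3 time(s)
  11: appears 1 time(s)
  14: appears 1 time(s)
Step 2: The value 7 appears most frequently (3 times).
Step 3: Mode = 7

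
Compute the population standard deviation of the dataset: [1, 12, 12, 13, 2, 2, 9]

5.0061

Step 1: Compute the mean: 7.2857
Step 2: Sum of squared deviations from the mean: 175.4286
Step 3: Population variance = 175.4286 / 7 = 25.0612
Step 4: Standard deviation = sqrt(25.0612) = 5.0061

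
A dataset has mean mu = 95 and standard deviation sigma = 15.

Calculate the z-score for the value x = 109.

0.9333

Step 1: Recall the z-score formula: z = (x - mu) / sigma
Step 2: Substitute values: z = (109 - 95) / 15
Step 3: z = 14 / 15 = 0.9333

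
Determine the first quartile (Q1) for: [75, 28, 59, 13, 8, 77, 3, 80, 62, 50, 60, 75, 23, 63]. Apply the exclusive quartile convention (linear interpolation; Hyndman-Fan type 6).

20.5

Step 1: Sort the data: [3, 8, 13, 23, 28, 50, 59, 60, 62, 63, 75, 75, 77, 80]
Step 2: n = 14
Step 3: Using the exclusive quartile method:
  Q1 = 20.5
  Q2 (median) = 59.5
  Q3 = 75
  IQR = Q3 - Q1 = 75 - 20.5 = 54.5
Step 4: Q1 = 20.5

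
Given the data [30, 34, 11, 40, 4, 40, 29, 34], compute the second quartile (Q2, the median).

32

Step 1: Sort the data: [4, 11, 29, 30, 34, 34, 40, 40]
Step 2: n = 8
Step 3: Q2 is the median. Since n is even, it is the average of the values at positions 4 and 5:
  Q2 = (30 + 34) / 2 = 32
Step 4: Q2 = 32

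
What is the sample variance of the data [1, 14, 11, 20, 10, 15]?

40.5667

Step 1: Compute the mean: (1 + 14 + 11 + 20 + 10 + 15) / 6 = 11.8333
Step 2: Compute squared deviations from the mean:
  (1 - 11.8333)^2 = 117.3611
  (14 - 11.8333)^2 = 4.6944
  (11 - 11.8333)^2 = 0.6944
  (20 - 11.8333)^2 = 66.6944
  (10 - 11.8333)^2 = 3.3611
  (15 - 11.8333)^2 = 10.0278
Step 3: Sum of squared deviations = 202.8333
Step 4: Sample variance = 202.8333 / 5 = 40.5667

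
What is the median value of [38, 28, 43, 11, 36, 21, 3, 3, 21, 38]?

24.5

Step 1: Sort the data in ascending order: [3, 3, 11, 21, 21, 28, 36, 38, 38, 43]
Step 2: The number of values is n = 10.
Step 3: Since n is even, the median is the average of positions 5 and 6:
  Median = (21 + 28) / 2 = 24.5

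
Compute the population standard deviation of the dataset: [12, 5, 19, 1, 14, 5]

6.1824

Step 1: Compute the mean: 9.3333
Step 2: Sum of squared deviations from the mean: 229.3333
Step 3: Population variance = 229.3333 / 6 = 38.2222
Step 4: Standard deviation = sqrt(38.2222) = 6.1824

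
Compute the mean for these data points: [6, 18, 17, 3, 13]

11.4

Step 1: Sum all values: 6 + 18 + 17 + 3 + 13 = 57
Step 2: Count the number of values: n = 5
Step 3: Mean = sum / n = 57 / 5 = 11.4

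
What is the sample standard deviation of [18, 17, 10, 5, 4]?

6.5345

Step 1: Compute the mean: 10.8
Step 2: Sum of squared deviations from the mean: 170.8
Step 3: Sample variance = 170.8 / 4 = 42.7
Step 4: Standard deviation = sqrt(42.7) = 6.5345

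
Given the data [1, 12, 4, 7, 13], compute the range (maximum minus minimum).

12

Step 1: Identify the maximum value: max = 13
Step 2: Identify the minimum value: min = 1
Step 3: Range = max - min = 13 - 1 = 12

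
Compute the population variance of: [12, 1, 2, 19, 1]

53.2

Step 1: Compute the mean: (12 + 1 + 2 + 19 + 1) / 5 = 7
Step 2: Compute squared deviations from the mean:
  (12 - 7)^2 = 25
  (1 - 7)^2 = 36
  (2 - 7)^2 = 25
  (19 - 7)^2 = 144
  (1 - 7)^2 = 36
Step 3: Sum of squared deviations = 266
Step 4: Population variance = 266 / 5 = 53.2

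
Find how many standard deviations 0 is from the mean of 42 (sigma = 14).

-3

Step 1: Recall the z-score formula: z = (x - mu) / sigma
Step 2: Substitute values: z = (0 - 42) / 14
Step 3: z = -42 / 14 = -3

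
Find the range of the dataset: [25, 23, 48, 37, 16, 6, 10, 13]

42

Step 1: Identify the maximum value: max = 48
Step 2: Identify the minimum value: min = 6
Step 3: Range = max - min = 48 - 6 = 42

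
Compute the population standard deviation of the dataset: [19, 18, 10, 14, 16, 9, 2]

5.5512

Step 1: Compute the mean: 12.5714
Step 2: Sum of squared deviations from the mean: 215.7143
Step 3: Population variance = 215.7143 / 7 = 30.8163
Step 4: Standard deviation = sqrt(30.8163) = 5.5512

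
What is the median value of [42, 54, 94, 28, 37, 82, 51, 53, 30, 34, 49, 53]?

50

Step 1: Sort the data in ascending order: [28, 30, 34, 37, 42, 49, 51, 53, 53, 54, 82, 94]
Step 2: The number of values is n = 12.
Step 3: Since n is even, the median is the average of positions 6 and 7:
  Median = (49 + 51) / 2 = 50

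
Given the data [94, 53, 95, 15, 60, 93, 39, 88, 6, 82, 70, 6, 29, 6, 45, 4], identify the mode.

6

Step 1: Count the frequency of each value:
  4: appears 1 time(s)
  6: appears 3 time(s)
  15: appears 1 time(s)
  29: appears 1 time(s)
  39: appears 1 time(s)
  45: appears 1 time(s)
  53: appears 1 time(s)
  60: appears 1 time(s)
  70: appears 1 time(s)
  82: appears 1 time(s)
  88: appears 1 time(s)
  93: appears 1 time(s)
  94: appears 1 time(s)
  95: appears 1 time(s)
Step 2: The value 6 appears most frequently (3 times).
Step 3: Mode = 6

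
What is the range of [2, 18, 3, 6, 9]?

16

Step 1: Identify the maximum value: max = 18
Step 2: Identify the minimum value: min = 2
Step 3: Range = max - min = 18 - 2 = 16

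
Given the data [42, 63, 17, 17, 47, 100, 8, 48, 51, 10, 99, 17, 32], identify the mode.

17

Step 1: Count the frequency of each value:
  8: appears 1 time(s)
  10: appears 1 time(s)
  17: appears 3 time(s)
  32: appears 1 time(s)
  42: appears 1 time(s)
  47: appears 1 time(s)
  48: appears 1 time(s)
  51: appears 1 time(s)
  63: appears 1 time(s)
  99: appears 1 time(s)
  100: appears 1 time(s)
Step 2: The value 17 appears most frequently (3 times).
Step 3: Mode = 17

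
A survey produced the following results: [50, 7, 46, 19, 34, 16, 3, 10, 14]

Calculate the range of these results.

47

Step 1: Identify the maximum value: max = 50
Step 2: Identify the minimum value: min = 3
Step 3: Range = max - min = 50 - 3 = 47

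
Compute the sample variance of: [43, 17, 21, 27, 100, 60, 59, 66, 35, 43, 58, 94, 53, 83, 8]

754.4095

Step 1: Compute the mean: (43 + 17 + 21 + 27 + 100 + 60 + 59 + 66 + 35 + 43 + 58 + 94 + 53 + 83 + 8) / 15 = 51.1333
Step 2: Compute squared deviations from the mean:
  (43 - 51.1333)^2 = 66.1511
  (17 - 51.1333)^2 = 1165.0844
  (21 - 51.1333)^2 = 908.0178
  (27 - 51.1333)^2 = 582.4178
  (100 - 51.1333)^2 = 2387.9511
  (60 - 51.1333)^2 = 78.6178
  (59 - 51.1333)^2 = 61.8844
  (66 - 51.1333)^2 = 221.0178
  (35 - 51.1333)^2 = 260.2844
  (43 - 51.1333)^2 = 66.1511
  (58 - 51.1333)^2 = 47.1511
  (94 - 51.1333)^2 = 1837.5511
  (53 - 51.1333)^2 = 3.4844
  (83 - 51.1333)^2 = 1015.4844
  (8 - 51.1333)^2 = 1860.4844
Step 3: Sum of squared deviations = 10561.7333
Step 4: Sample variance = 10561.7333 / 14 = 754.4095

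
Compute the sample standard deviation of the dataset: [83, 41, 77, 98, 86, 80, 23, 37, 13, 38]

30.2442

Step 1: Compute the mean: 57.6
Step 2: Sum of squared deviations from the mean: 8232.4
Step 3: Sample variance = 8232.4 / 9 = 914.7111
Step 4: Standard deviation = sqrt(914.7111) = 30.2442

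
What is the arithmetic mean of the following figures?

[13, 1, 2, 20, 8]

8.8

Step 1: Sum all values: 13 + 1 + 2 + 20 + 8 = 44
Step 2: Count the number of values: n = 5
Step 3: Mean = sum / n = 44 / 5 = 8.8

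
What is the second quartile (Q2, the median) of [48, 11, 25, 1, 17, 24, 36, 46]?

24.5

Step 1: Sort the data: [1, 11, 17, 24, 25, 36, 46, 48]
Step 2: n = 8
Step 3: Q2 is the median. Since n is even, it is the average of the values at positions 4 and 5:
  Q2 = (24 + 25) / 2 = 24.5
Step 4: Q2 = 24.5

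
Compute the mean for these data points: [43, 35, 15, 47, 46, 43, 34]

37.5714

Step 1: Sum all values: 43 + 35 + 15 + 47 + 46 + 43 + 34 = 263
Step 2: Count the number of values: n = 7
Step 3: Mean = sum / n = 263 / 7 = 37.5714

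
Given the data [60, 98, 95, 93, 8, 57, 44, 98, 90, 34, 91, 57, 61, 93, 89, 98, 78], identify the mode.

98

Step 1: Count the frequency of each value:
  8: appears 1 time(s)
  34: appears 1 time(s)
  44: appears 1 time(s)
  57: appears 2 time(s)
  60: appears 1 time(s)
  61: appears 1 time(s)
  78: appears 1 time(s)
  89: appears 1 time(s)
  90: appears 1 time(s)
  91: appears 1 time(s)
  93: appears 2 time(s)
  95: appears 1 time(s)
  98: appears 3 time(s)
Step 2: The value 98 appears most frequently (3 times).
Step 3: Mode = 98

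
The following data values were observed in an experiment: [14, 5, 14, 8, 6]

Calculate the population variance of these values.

15.04

Step 1: Compute the mean: (14 + 5 + 14 + 8 + 6) / 5 = 9.4
Step 2: Compute squared deviations from the mean:
  (14 - 9.4)^2 = 21.16
  (5 - 9.4)^2 = 19.36
  (14 - 9.4)^2 = 21.16
  (8 - 9.4)^2 = 1.96
  (6 - 9.4)^2 = 11.56
Step 3: Sum of squared deviations = 75.2
Step 4: Population variance = 75.2 / 5 = 15.04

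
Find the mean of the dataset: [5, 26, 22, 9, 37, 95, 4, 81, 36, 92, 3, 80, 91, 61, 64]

47.0667

Step 1: Sum all values: 5 + 26 + 22 + 9 + 37 + 95 + 4 + 81 + 36 + 92 + 3 + 80 + 91 + 61 + 64 = 706
Step 2: Count the number of values: n = 15
Step 3: Mean = sum / n = 706 / 15 = 47.0667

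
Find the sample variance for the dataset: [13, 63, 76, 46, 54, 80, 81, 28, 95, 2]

975.0667

Step 1: Compute the mean: (13 + 63 + 76 + 46 + 54 + 80 + 81 + 28 + 95 + 2) / 10 = 53.8
Step 2: Compute squared deviations from the mean:
  (13 - 53.8)^2 = 1664.64
  (63 - 53.8)^2 = 84.64
  (76 - 53.8)^2 = 492.84
  (46 - 53.8)^2 = 60.84
  (54 - 53.8)^2 = 0.04
  (80 - 53.8)^2 = 686.44
  (81 - 53.8)^2 = 739.84
  (28 - 53.8)^2 = 665.64
  (95 - 53.8)^2 = 1697.44
  (2 - 53.8)^2 = 2683.24
Step 3: Sum of squared deviations = 8775.6
Step 4: Sample variance = 8775.6 / 9 = 975.0667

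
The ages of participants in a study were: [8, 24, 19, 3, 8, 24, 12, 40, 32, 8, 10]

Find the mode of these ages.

8

Step 1: Count the frequency of each value:
  3: appears 1 time(s)
  8: appears 3 time(s)
  10: appears 1 time(s)
  12: appears 1 time(s)
  19: appears 1 time(s)
  24: appears 2 time(s)
  32: appears 1 time(s)
  40: appears 1 time(s)
Step 2: The value 8 appears most frequently (3 times).
Step 3: Mode = 8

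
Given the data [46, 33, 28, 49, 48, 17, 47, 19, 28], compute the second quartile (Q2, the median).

33

Step 1: Sort the data: [17, 19, 28, 28, 33, 46, 47, 48, 49]
Step 2: n = 9
Step 3: Q2 is the median. Since n is odd, it is the middle value at position 5: 33
Step 4: Q2 = 33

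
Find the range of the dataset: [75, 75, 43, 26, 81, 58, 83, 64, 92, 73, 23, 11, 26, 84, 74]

81

Step 1: Identify the maximum value: max = 92
Step 2: Identify the minimum value: min = 11
Step 3: Range = max - min = 92 - 11 = 81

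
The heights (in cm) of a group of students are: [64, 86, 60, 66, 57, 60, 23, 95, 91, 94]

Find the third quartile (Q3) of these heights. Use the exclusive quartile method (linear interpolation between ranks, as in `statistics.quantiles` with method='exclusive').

91.75

Step 1: Sort the data: [23, 57, 60, 60, 64, 66, 86, 91, 94, 95]
Step 2: n = 10
Step 3: Using the exclusive quartile method:
  Q1 = 59.25
  Q2 (median) = 65
  Q3 = 91.75
  IQR = Q3 - Q1 = 91.75 - 59.25 = 32.5
Step 4: Q3 = 91.75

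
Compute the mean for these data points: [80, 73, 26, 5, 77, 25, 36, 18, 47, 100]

48.7

Step 1: Sum all values: 80 + 73 + 26 + 5 + 77 + 25 + 36 + 18 + 47 + 100 = 487
Step 2: Count the number of values: n = 10
Step 3: Mean = sum / n = 487 / 10 = 48.7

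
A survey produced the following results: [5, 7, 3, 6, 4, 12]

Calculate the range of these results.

9

Step 1: Identify the maximum value: max = 12
Step 2: Identify the minimum value: min = 3
Step 3: Range = max - min = 12 - 3 = 9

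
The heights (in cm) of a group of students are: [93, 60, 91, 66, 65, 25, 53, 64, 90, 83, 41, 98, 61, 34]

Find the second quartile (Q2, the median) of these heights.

64.5

Step 1: Sort the data: [25, 34, 41, 53, 60, 61, 64, 65, 66, 83, 90, 91, 93, 98]
Step 2: n = 14
Step 3: Q2 is the median. Since n is even, it is the average of the values at positions 7 and 8:
  Q2 = (64 + 65) / 2 = 64.5
Step 4: Q2 = 64.5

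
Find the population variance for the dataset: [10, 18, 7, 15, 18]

19.44

Step 1: Compute the mean: (10 + 18 + 7 + 15 + 18) / 5 = 13.6
Step 2: Compute squared deviations from the mean:
  (10 - 13.6)^2 = 12.96
  (18 - 13.6)^2 = 19.36
  (7 - 13.6)^2 = 43.56
  (15 - 13.6)^2 = 1.96
  (18 - 13.6)^2 = 19.36
Step 3: Sum of squared deviations = 97.2
Step 4: Population variance = 97.2 / 5 = 19.44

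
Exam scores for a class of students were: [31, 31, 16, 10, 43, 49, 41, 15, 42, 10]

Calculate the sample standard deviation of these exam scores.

14.9205

Step 1: Compute the mean: 28.8
Step 2: Sum of squared deviations from the mean: 2003.6
Step 3: Sample variance = 2003.6 / 9 = 222.6222
Step 4: Standard deviation = sqrt(222.6222) = 14.9205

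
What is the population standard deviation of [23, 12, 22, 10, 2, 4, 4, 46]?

13.7744

Step 1: Compute the mean: 15.375
Step 2: Sum of squared deviations from the mean: 1517.875
Step 3: Population variance = 1517.875 / 8 = 189.7344
Step 4: Standard deviation = sqrt(189.7344) = 13.7744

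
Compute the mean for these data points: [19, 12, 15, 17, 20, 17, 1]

14.4286

Step 1: Sum all values: 19 + 12 + 15 + 17 + 20 + 17 + 1 = 101
Step 2: Count the number of values: n = 7
Step 3: Mean = sum / n = 101 / 7 = 14.4286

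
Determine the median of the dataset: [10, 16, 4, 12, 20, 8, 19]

12

Step 1: Sort the data in ascending order: [4, 8, 10, 12, 16, 19, 20]
Step 2: The number of values is n = 7.
Step 3: Since n is odd, the median is the middle value at position 4: 12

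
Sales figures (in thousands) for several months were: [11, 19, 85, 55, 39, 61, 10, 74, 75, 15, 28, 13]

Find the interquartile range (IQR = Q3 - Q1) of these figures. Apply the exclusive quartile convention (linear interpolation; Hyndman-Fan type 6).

57.25

Step 1: Sort the data: [10, 11, 13, 15, 19, 28, 39, 55, 61, 74, 75, 85]
Step 2: n = 12
Step 3: Using the exclusive quartile method:
  Q1 = 13.5
  Q2 (median) = 33.5
  Q3 = 70.75
  IQR = Q3 - Q1 = 70.75 - 13.5 = 57.25
Step 4: IQR = 57.25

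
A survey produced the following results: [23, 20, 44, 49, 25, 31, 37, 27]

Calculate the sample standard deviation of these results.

10.406

Step 1: Compute the mean: 32
Step 2: Sum of squared deviations from the mean: 758
Step 3: Sample variance = 758 / 7 = 108.2857
Step 4: Standard deviation = sqrt(108.2857) = 10.406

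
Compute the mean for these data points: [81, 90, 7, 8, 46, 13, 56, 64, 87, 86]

53.8

Step 1: Sum all values: 81 + 90 + 7 + 8 + 46 + 13 + 56 + 64 + 87 + 86 = 538
Step 2: Count the number of values: n = 10
Step 3: Mean = sum / n = 538 / 10 = 53.8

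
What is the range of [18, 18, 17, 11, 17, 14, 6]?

12

Step 1: Identify the maximum value: max = 18
Step 2: Identify the minimum value: min = 6
Step 3: Range = max - min = 18 - 6 = 12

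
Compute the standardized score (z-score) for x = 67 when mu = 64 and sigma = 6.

0.5

Step 1: Recall the z-score formula: z = (x - mu) / sigma
Step 2: Substitute values: z = (67 - 64) / 6
Step 3: z = 3 / 6 = 0.5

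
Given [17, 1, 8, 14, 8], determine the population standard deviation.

5.5353

Step 1: Compute the mean: 9.6
Step 2: Sum of squared deviations from the mean: 153.2
Step 3: Population variance = 153.2 / 5 = 30.64
Step 4: Standard deviation = sqrt(30.64) = 5.5353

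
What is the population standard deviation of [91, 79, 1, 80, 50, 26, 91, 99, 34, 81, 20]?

32.5467

Step 1: Compute the mean: 59.2727
Step 2: Sum of squared deviations from the mean: 11652.1818
Step 3: Population variance = 11652.1818 / 11 = 1059.2893
Step 4: Standard deviation = sqrt(1059.2893) = 32.5467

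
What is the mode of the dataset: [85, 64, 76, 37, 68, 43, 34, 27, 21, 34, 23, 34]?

34

Step 1: Count the frequency of each value:
  21: appears 1 time(s)
  23: appears 1 time(s)
  27: appears 1 time(s)
  34: appears 3 time(s)
  37: appears 1 time(s)
  43: appears 1 time(s)
  64: appears 1 time(s)
  68: appears 1 time(s)
  76: appears 1 time(s)
  85: appears 1 time(s)
Step 2: The value 34 appears most frequently (3 times).
Step 3: Mode = 34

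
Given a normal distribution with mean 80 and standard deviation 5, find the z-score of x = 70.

-2

Step 1: Recall the z-score formula: z = (x - mu) / sigma
Step 2: Substitute values: z = (70 - 80) / 5
Step 3: z = -10 / 5 = -2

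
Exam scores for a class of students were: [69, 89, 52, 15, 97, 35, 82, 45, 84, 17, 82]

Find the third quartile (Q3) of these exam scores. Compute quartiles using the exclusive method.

84

Step 1: Sort the data: [15, 17, 35, 45, 52, 69, 82, 82, 84, 89, 97]
Step 2: n = 11
Step 3: Using the exclusive quartile method:
  Q1 = 35
  Q2 (median) = 69
  Q3 = 84
  IQR = Q3 - Q1 = 84 - 35 = 49
Step 4: Q3 = 84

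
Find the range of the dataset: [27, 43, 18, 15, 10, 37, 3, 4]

40

Step 1: Identify the maximum value: max = 43
Step 2: Identify the minimum value: min = 3
Step 3: Range = max - min = 43 - 3 = 40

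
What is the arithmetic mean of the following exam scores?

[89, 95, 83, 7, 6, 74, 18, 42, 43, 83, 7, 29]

48

Step 1: Sum all values: 89 + 95 + 83 + 7 + 6 + 74 + 18 + 42 + 43 + 83 + 7 + 29 = 576
Step 2: Count the number of values: n = 12
Step 3: Mean = sum / n = 576 / 12 = 48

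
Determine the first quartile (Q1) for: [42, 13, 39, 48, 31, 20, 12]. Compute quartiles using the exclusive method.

13

Step 1: Sort the data: [12, 13, 20, 31, 39, 42, 48]
Step 2: n = 7
Step 3: Using the exclusive quartile method:
  Q1 = 13
  Q2 (median) = 31
  Q3 = 42
  IQR = Q3 - Q1 = 42 - 13 = 29
Step 4: Q1 = 13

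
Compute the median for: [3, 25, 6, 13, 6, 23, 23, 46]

18

Step 1: Sort the data in ascending order: [3, 6, 6, 13, 23, 23, 25, 46]
Step 2: The number of values is n = 8.
Step 3: Since n is even, the median is the average of positions 4 and 5:
  Median = (13 + 23) / 2 = 18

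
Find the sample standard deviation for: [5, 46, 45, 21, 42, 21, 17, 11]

16.0979

Step 1: Compute the mean: 26
Step 2: Sum of squared deviations from the mean: 1814
Step 3: Sample variance = 1814 / 7 = 259.1429
Step 4: Standard deviation = sqrt(259.1429) = 16.0979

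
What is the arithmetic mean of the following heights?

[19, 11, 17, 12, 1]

12

Step 1: Sum all values: 19 + 11 + 17 + 12 + 1 = 60
Step 2: Count the number of values: n = 5
Step 3: Mean = sum / n = 60 / 5 = 12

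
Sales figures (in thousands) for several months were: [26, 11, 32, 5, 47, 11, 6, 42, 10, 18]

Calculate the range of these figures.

42

Step 1: Identify the maximum value: max = 47
Step 2: Identify the minimum value: min = 5
Step 3: Range = max - min = 47 - 5 = 42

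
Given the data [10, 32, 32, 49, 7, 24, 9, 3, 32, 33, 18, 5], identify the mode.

32

Step 1: Count the frequency of each value:
  3: appears 1 time(s)
  5: appears 1 time(s)
  7: appears 1 time(s)
  9: appears 1 time(s)
  10: appears 1 time(s)
  18: appears 1 time(s)
  24: appears 1 time(s)
  32: appears 3 time(s)
  33: appears 1 time(s)
  49: appears 1 time(s)
Step 2: The value 32 appears most frequently (3 times).
Step 3: Mode = 32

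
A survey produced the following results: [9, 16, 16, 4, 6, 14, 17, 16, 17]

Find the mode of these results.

16

Step 1: Count the frequency of each value:
  4: appears 1 time(s)
  6: appears 1 time(s)
  9: appears 1 time(s)
  14: appears 1 time(s)
  16: appears 3 time(s)
  17: appears 2 time(s)
Step 2: The value 16 appears most frequently (3 times).
Step 3: Mode = 16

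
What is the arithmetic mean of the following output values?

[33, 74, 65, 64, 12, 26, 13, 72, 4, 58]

42.1

Step 1: Sum all values: 33 + 74 + 65 + 64 + 12 + 26 + 13 + 72 + 4 + 58 = 421
Step 2: Count the number of values: n = 10
Step 3: Mean = sum / n = 421 / 10 = 42.1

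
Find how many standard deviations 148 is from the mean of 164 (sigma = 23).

-0.6957

Step 1: Recall the z-score formula: z = (x - mu) / sigma
Step 2: Substitute values: z = (148 - 164) / 23
Step 3: z = -16 / 23 = -0.6957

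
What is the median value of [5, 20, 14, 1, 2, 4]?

4.5

Step 1: Sort the data in ascending order: [1, 2, 4, 5, 14, 20]
Step 2: The number of values is n = 6.
Step 3: Since n is even, the median is the average of positions 3 and 4:
  Median = (4 + 5) / 2 = 4.5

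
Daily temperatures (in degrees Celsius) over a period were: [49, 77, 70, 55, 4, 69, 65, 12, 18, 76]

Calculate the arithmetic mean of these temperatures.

49.5

Step 1: Sum all values: 49 + 77 + 70 + 55 + 4 + 69 + 65 + 12 + 18 + 76 = 495
Step 2: Count the number of values: n = 10
Step 3: Mean = sum / n = 495 / 10 = 49.5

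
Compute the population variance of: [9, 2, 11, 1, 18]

38.96

Step 1: Compute the mean: (9 + 2 + 11 + 1 + 18) / 5 = 8.2
Step 2: Compute squared deviations from the mean:
  (9 - 8.2)^2 = 0.64
  (2 - 8.2)^2 = 38.44
  (11 - 8.2)^2 = 7.84
  (1 - 8.2)^2 = 51.84
  (18 - 8.2)^2 = 96.04
Step 3: Sum of squared deviations = 194.8
Step 4: Population variance = 194.8 / 5 = 38.96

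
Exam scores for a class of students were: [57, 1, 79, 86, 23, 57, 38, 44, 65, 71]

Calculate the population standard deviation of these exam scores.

24.8332

Step 1: Compute the mean: 52.1
Step 2: Sum of squared deviations from the mean: 6166.9
Step 3: Population variance = 6166.9 / 10 = 616.69
Step 4: Standard deviation = sqrt(616.69) = 24.8332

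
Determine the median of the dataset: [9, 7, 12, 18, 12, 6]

10.5

Step 1: Sort the data in ascending order: [6, 7, 9, 12, 12, 18]
Step 2: The number of values is n = 6.
Step 3: Since n is even, the median is the average of positions 3 and 4:
  Median = (9 + 12) / 2 = 10.5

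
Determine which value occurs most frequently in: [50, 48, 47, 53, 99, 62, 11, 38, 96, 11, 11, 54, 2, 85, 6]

11

Step 1: Count the frequency of each value:
  2: appears 1 time(s)
  6: appears 1 time(s)
  11: appears 3 time(s)
  38: appears 1 time(s)
  47: appears 1 time(s)
  48: appears 1 time(s)
  50: appears 1 time(s)
  53: appears 1 time(s)
  54: appears 1 time(s)
  62: appears 1 time(s)
  85: appears 1 time(s)
  96: appears 1 time(s)
  99: appears 1 time(s)
Step 2: The value 11 appears most frequently (3 times).
Step 3: Mode = 11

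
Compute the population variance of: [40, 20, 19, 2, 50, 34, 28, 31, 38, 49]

193.89

Step 1: Compute the mean: (40 + 20 + 19 + 2 + 50 + 34 + 28 + 31 + 38 + 49) / 10 = 31.1
Step 2: Compute squared deviations from the mean:
  (40 - 31.1)^2 = 79.21
  (20 - 31.1)^2 = 123.21
  (19 - 31.1)^2 = 146.41
  (2 - 31.1)^2 = 846.81
  (50 - 31.1)^2 = 357.21
  (34 - 31.1)^2 = 8.41
  (28 - 31.1)^2 = 9.61
  (31 - 31.1)^2 = 0.01
  (38 - 31.1)^2 = 47.61
  (49 - 31.1)^2 = 320.41
Step 3: Sum of squared deviations = 1938.9
Step 4: Population variance = 1938.9 / 10 = 193.89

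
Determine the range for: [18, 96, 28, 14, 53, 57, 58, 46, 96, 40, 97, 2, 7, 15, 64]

95

Step 1: Identify the maximum value: max = 97
Step 2: Identify the minimum value: min = 2
Step 3: Range = max - min = 97 - 2 = 95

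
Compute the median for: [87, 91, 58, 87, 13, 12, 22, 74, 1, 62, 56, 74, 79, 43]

60

Step 1: Sort the data in ascending order: [1, 12, 13, 22, 43, 56, 58, 62, 74, 74, 79, 87, 87, 91]
Step 2: The number of values is n = 14.
Step 3: Since n is even, the median is the average of positions 7 and 8:
  Median = (58 + 62) / 2 = 60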